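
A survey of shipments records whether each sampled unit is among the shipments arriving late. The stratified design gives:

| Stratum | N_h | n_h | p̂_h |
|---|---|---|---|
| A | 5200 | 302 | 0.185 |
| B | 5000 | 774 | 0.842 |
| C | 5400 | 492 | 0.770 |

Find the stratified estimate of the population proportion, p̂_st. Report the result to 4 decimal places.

p̂_st ≈ 0.5981

N = 15600; stratum weights W_h = N_h/N.
p̂_st = Σ W_h p̂_h = (5200·0.185 + 5000·0.842 + 5400·0.770)/15600 = 0.59808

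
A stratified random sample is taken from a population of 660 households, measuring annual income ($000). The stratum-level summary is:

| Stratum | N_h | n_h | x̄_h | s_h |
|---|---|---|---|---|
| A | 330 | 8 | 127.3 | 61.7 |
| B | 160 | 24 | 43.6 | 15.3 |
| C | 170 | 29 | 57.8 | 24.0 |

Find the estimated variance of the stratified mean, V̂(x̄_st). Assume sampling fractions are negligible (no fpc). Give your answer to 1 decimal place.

V̂(x̄_st) ≈ 120.9

V̂(x̄_st) = Σ W_h² s_h²/n_h, with W_h = N_h/N and N = 660:
  stratum A: (330/660)²·61.7²/8 = 118.965
  stratum B: (160/660)²·15.3²/24 = 0.573223
  stratum C: (170/660)²·24.0²/29 = 1.31775
V̂(x̄_st) = 120.856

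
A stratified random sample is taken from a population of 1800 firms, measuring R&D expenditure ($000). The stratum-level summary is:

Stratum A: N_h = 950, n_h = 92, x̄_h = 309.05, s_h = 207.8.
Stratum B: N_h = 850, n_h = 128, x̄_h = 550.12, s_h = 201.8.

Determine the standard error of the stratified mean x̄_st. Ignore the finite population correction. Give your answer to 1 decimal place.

SE(x̄_st) ≈ 14.2

V̂(x̄_st) = Σ W_h² s_h²/n_h, with W_h = N_h/N and N = 1800:
  stratum A: (950/1800)²·207.8²/92 = 130.739
  stratum B: (850/1800)²·201.8²/128 = 70.9456
V̂(x̄_st) = 201.685
SE(x̄_st) = √201.685 = 14.2016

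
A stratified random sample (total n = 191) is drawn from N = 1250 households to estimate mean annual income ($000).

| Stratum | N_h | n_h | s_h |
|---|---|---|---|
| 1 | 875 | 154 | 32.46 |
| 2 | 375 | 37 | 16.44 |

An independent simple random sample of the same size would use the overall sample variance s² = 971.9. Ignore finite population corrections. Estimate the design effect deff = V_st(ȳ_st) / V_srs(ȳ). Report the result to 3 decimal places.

V̂(ȳ_st) = Σ W_h² s_h²/n_h, with W_h = N_h/N and N = 1250:
  stratum 1: (875/1250)²·32.46²/154 = 3.35253
  stratum 2: (375/1250)²·16.44²/37 = 0.657422
V_st = 4.00995
V_srs = s²/n = 971.9/191 = 5.08848
deff = V_st / V_srs = 4.00995/5.08848 = 0.7880

deff ≈ 0.788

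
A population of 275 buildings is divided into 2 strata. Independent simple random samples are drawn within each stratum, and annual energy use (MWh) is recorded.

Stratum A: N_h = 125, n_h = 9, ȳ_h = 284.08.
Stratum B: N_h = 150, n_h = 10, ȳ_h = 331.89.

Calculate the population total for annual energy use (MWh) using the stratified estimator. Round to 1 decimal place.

τ̂_st ≈ 85293.5

τ̂_st = Σ N_h ȳ_h = 125·284.08 + 150·331.89 = 85293.5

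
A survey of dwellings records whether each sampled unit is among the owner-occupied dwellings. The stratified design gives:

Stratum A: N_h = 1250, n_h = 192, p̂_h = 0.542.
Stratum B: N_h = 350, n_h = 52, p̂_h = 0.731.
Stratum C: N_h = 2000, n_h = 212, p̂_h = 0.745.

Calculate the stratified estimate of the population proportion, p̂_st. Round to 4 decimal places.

p̂_st ≈ 0.6732

N = 3600; stratum weights W_h = N_h/N.
p̂_st = Σ W_h p̂_h = (1250·0.542 + 350·0.731 + 2000·0.745)/3600 = 0.67315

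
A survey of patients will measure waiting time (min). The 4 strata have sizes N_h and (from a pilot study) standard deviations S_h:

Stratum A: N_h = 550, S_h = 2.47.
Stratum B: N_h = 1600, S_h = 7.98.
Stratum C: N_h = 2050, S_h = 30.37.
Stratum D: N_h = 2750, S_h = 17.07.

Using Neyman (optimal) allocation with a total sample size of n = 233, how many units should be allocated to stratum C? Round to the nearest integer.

Neyman allocation: n_h = n · N_h S_h / Σ N_i S_i, with n = 233.
  stratum A: N_h·S_h = 550·2.47 = 1358.50
  stratum B: N_h·S_h = 1600·7.98 = 12768.00
  stratum C: N_h·S_h = 2050·30.37 = 62258.50
  stratum D: N_h·S_h = 2750·17.07 = 46942.50
Σ N_h S_h = 123327.50
n for stratum C = 233·62258.50/123327.50 = 117.624 → 118

118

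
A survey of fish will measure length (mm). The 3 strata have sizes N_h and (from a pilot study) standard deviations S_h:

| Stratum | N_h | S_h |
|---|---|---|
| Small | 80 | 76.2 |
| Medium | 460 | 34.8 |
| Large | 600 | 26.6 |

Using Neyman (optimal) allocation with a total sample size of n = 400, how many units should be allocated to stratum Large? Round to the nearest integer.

Neyman allocation: n_h = n · N_h S_h / Σ N_i S_i, with n = 400.
  stratum Small: N_h·S_h = 80·76.2 = 6096.00
  stratum Medium: N_h·S_h = 460·34.8 = 16008.00
  stratum Large: N_h·S_h = 600·26.6 = 15960.00
Σ N_h S_h = 38064.00
n for stratum Large = 400·15960.00/38064.00 = 167.718 → 168

168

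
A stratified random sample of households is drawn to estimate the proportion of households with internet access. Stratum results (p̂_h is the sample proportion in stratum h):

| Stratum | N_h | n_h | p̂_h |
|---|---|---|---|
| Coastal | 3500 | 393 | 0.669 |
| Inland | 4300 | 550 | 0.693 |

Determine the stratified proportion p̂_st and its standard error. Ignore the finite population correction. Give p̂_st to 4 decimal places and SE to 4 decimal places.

p̂_st ≈ 0.6822, SE ≈ 0.0152

N = 7800; stratum weights W_h = N_h/N.
p̂_st = Σ W_h p̂_h = (3500·0.669 + 4300·0.693)/7800 = 0.68223
V̂(p̂_st) = Σ W_h² p̂_h(1−p̂_h)/(n_h−1):
  stratum Coastal: (3500/7800)²·0.669·0.331/392 = 0.00011374
  stratum Inland: (4300/7800)²·0.693·0.307/549 = 0.000117773
V̂(p̂_st) = 0.000231514; SE = √V̂ = 0.0152156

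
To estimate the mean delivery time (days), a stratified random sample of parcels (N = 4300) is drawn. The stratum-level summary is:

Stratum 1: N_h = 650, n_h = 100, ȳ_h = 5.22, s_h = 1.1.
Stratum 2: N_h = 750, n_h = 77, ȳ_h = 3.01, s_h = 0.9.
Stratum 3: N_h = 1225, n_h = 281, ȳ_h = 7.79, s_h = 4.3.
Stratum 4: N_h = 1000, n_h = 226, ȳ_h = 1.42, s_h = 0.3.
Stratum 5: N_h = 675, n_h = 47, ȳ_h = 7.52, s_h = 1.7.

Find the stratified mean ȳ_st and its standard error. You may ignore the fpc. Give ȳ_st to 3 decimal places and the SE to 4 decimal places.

ȳ_st ≈ 5.044, SE ≈ 0.0864

ȳ_st = Σ W_h ȳ_h = (650·5.22 + 750·3.01 + 1225·7.79 + 1000·1.42 + 675·7.52)/4300 = 5.04401
V̂(ȳ_st) = Σ W_h² s_h²/n_h, with W_h = N_h/N and N = 4300:
  stratum 1: (650/4300)²·1.1²/100 = 0.000276487
  stratum 2: (750/4300)²·0.9²/77 = 0.000320022
  stratum 3: (1225/4300)²·4.3²/281 = 0.0053403
  stratum 4: (1000/4300)²·0.3²/226 = 2.15376e-05
  stratum 5: (675/4300)²·1.7²/47 = 0.0015152
V̂(ȳ_st) = 0.00747355
SE(ȳ_st) = √0.00747355 = 0.0864497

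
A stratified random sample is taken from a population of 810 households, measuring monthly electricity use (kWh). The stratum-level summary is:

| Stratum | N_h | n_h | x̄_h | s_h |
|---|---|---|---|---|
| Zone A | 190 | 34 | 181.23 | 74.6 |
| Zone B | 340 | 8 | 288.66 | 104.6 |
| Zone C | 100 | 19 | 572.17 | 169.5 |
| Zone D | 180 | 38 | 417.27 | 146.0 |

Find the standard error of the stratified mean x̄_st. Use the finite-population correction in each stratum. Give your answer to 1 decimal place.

SE(x̄_st) ≈ 16.8

V̂(x̄_st) = Σ W_h² (1 − n_h/N_h) s_h²/n_h, with W_h = N_h/N and N = 810:
  stratum Zone A: (190/810)²·(1 − 34/190)·74.6²/34 = 7.39447
  stratum Zone B: (340/810)²·(1 − 8/340)·104.6²/8 = 235.299
  stratum Zone C: (100/810)²·(1 − 19/100)·169.5²/19 = 18.6681
  stratum Zone D: (180/810)²·(1 − 38/180)·146.0²/38 = 21.8531
V̂(x̄_st) = 283.215
SE(x̄_st) = √283.215 = 16.829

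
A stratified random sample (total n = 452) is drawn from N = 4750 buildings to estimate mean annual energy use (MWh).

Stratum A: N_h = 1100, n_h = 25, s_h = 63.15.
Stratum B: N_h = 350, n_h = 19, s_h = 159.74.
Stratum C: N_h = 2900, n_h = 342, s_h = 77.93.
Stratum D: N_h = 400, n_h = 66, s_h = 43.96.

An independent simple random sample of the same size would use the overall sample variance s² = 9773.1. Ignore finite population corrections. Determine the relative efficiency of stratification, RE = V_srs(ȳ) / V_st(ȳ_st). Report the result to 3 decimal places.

V̂(ȳ_st) = Σ W_h² s_h²/n_h, with W_h = N_h/N and N = 4750:
  stratum A: (1100/4750)²·63.15²/25 = 8.5547
  stratum B: (350/4750)²·159.74²/19 = 7.2916
  stratum C: (2900/4750)²·77.93²/342 = 6.61899
  stratum D: (400/4750)²·43.96²/66 = 0.207637
V_st = 22.6729
V_srs = s²/n = 9773.1/452 = 21.6219
Relative efficiency = V_srs / V_st = 21.6219/22.6729 = 0.9536

RE ≈ 0.954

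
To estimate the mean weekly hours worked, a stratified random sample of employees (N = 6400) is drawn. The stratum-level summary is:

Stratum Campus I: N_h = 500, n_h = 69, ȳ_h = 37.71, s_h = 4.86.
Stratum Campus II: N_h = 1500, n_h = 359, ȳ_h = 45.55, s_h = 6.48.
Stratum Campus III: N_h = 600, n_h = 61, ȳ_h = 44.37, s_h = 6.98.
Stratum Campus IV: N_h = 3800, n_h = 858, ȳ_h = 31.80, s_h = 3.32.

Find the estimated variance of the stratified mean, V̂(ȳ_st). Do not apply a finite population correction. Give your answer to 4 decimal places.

V̂(ȳ_st) ≈ 0.0201

V̂(ȳ_st) = Σ W_h² s_h²/n_h, with W_h = N_h/N and N = 6400:
  stratum Campus I: (500/6400)²·4.86²/69 = 0.00208931
  stratum Campus II: (1500/6400)²·6.48²/359 = 0.00642507
  stratum Campus III: (600/6400)²·6.98²/61 = 0.00701978
  stratum Campus IV: (3800/6400)²·3.32²/858 = 0.00452894
V̂(ȳ_st) = 0.0200631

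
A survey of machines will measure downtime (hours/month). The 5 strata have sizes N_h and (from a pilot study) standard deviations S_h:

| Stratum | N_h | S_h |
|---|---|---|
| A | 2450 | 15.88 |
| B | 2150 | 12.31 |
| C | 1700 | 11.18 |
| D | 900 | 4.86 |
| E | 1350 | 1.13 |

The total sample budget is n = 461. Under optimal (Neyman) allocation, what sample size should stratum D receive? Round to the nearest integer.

22

Neyman allocation: n_h = n · N_h S_h / Σ N_i S_i, with n = 461.
  stratum A: N_h·S_h = 2450·15.88 = 38906.00
  stratum B: N_h·S_h = 2150·12.31 = 26466.50
  stratum C: N_h·S_h = 1700·11.18 = 19006.00
  stratum D: N_h·S_h = 900·4.86 = 4374.00
  stratum E: N_h·S_h = 1350·1.13 = 1525.50
Σ N_h S_h = 90278.00
n for stratum D = 461·4374.00/90278.00 = 22.336 → 22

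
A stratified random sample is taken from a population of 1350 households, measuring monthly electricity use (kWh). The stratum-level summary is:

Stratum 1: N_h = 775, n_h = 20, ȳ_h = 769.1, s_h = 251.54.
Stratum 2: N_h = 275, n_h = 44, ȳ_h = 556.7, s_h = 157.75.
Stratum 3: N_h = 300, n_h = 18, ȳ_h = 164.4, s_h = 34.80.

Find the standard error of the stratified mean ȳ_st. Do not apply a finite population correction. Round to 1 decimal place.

SE(ȳ_st) ≈ 32.7

V̂(ȳ_st) = Σ W_h² s_h²/n_h, with W_h = N_h/N and N = 1350:
  stratum 1: (775/1350)²·251.54²/20 = 1042.61
  stratum 2: (275/1350)²·157.75²/44 = 23.4684
  stratum 3: (300/1350)²·34.80²/18 = 3.32247
V̂(ȳ_st) = 1069.4
SE(ȳ_st) = √1069.4 = 32.7016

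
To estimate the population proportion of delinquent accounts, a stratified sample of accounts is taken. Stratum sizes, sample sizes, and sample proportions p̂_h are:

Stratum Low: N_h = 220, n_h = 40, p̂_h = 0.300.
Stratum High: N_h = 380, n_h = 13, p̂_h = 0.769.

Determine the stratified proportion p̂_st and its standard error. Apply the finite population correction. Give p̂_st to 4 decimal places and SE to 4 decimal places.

N = 600; stratum weights W_h = N_h/N.
p̂_st = Σ W_h p̂_h = (220·0.300 + 380·0.769)/600 = 0.59703
V̂(p̂_st) = Σ W_h² (1 − n_h/N_h) p̂_h(1−p̂_h)/(n_h−1):
  stratum Low: (220/600)²·(1 − 40/220)·0.300·0.700/39 = 0.000592308
  stratum High: (380/600)²·(1 − 13/380)·0.769·0.231/12 = 0.00573461
V̂(p̂_st) = 0.00632692; SE = √V̂ = 0.079542

p̂_st ≈ 0.5970, SE ≈ 0.0795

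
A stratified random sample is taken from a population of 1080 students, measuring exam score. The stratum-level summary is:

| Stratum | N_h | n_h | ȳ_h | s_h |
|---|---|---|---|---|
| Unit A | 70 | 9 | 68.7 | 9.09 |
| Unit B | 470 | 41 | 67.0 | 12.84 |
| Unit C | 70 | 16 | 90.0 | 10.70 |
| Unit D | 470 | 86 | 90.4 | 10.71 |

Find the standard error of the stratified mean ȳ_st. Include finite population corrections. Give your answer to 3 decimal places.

V̂(ȳ_st) = Σ W_h² (1 − n_h/N_h) s_h²/n_h, with W_h = N_h/N and N = 1080:
  stratum Unit A: (70/1080)²·(1 − 9/70)·9.09²/9 = 0.0336098
  stratum Unit B: (470/1080)²·(1 − 41/470)·12.84²/41 = 0.69511
  stratum Unit C: (70/1080)²·(1 − 16/70)·10.70²/16 = 0.0231895
  stratum Unit D: (470/1080)²·(1 − 86/470)·10.71²/86 = 0.206377
V̂(ȳ_st) = 0.958287
SE(ȳ_st) = √0.958287 = 0.978921

SE(ȳ_st) ≈ 0.979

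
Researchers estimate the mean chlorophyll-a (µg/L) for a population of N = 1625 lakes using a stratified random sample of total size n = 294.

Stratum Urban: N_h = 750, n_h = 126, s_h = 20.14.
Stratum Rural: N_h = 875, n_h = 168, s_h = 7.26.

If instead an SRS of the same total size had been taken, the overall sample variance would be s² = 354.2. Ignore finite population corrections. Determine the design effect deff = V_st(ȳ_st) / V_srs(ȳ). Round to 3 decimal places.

deff ≈ 0.645

V̂(ȳ_st) = Σ W_h² s_h²/n_h, with W_h = N_h/N and N = 1625:
  stratum Urban: (750/1625)²·20.14²/126 = 0.685747
  stratum Rural: (875/1625)²·7.26²/168 = 0.0909648
V_st = 0.776712
V_srs = s²/n = 354.2/294 = 1.20476
deff = V_st / V_srs = 0.776712/1.20476 = 0.6447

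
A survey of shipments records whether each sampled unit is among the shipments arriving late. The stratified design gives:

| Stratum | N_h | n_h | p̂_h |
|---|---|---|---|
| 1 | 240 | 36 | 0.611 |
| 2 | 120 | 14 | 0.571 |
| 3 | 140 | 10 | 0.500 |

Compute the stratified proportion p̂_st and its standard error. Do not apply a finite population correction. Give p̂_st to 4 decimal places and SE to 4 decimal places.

N = 500; stratum weights W_h = N_h/N.
p̂_st = Σ W_h p̂_h = (240·0.611 + 120·0.571 + 140·0.500)/500 = 0.57032
V̂(p̂_st) = Σ W_h² p̂_h(1−p̂_h)/(n_h−1):
  stratum 1: (240/500)²·0.611·0.389/35 = 0.00156461
  stratum 2: (120/500)²·0.571·0.429/13 = 0.00108536
  stratum 3: (140/500)²·0.500·0.500/9 = 0.00217778
V̂(p̂_st) = 0.00482774; SE = √V̂ = 0.069482

p̂_st ≈ 0.5703, SE ≈ 0.0695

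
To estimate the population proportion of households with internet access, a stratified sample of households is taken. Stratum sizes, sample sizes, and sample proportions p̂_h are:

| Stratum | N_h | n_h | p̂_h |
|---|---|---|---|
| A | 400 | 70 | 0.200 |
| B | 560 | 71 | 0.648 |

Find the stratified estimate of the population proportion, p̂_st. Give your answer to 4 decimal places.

N = 960; stratum weights W_h = N_h/N.
p̂_st = Σ W_h p̂_h = (400·0.200 + 560·0.648)/960 = 0.46133

p̂_st ≈ 0.4613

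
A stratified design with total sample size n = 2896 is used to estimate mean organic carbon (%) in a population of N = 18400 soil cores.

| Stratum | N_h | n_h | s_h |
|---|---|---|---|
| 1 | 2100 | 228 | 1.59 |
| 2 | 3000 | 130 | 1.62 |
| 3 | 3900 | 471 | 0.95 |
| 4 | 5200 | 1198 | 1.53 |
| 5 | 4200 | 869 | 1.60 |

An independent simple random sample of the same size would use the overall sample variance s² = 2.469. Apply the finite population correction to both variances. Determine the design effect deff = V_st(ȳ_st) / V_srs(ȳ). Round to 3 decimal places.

V̂(ȳ_st) = Σ W_h² (1 − n_h/N_h) s_h²/n_h, with W_h = N_h/N and N = 18400:
  stratum 1: (2100/18400)²·(1 − 228/2100)·1.59²/228 = 0.00012875
  stratum 2: (3000/18400)²·(1 − 130/3000)·1.62²/130 = 0.000513398
  stratum 3: (3900/18400)²·(1 − 471/3900)·0.95²/471 = 7.56873e-05
  stratum 4: (5200/18400)²·(1 − 1198/5200)·1.53²/1198 = 0.000120108
  stratum 5: (4200/18400)²·(1 − 869/4200)·1.60²/869 = 0.000121733
V_st = 0.000959676
V_srs = (1 − 2896/18400)·2.469/2896 = 0.00071837
deff = V_st / V_srs = 0.000959676/0.00071837 = 1.3359

deff ≈ 1.336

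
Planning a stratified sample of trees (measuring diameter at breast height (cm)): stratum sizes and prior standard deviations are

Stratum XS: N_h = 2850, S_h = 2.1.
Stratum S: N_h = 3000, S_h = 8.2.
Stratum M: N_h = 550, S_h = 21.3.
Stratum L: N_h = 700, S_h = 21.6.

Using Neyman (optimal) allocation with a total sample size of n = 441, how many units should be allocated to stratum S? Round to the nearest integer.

Neyman allocation: n_h = n · N_h S_h / Σ N_i S_i, with n = 441.
  stratum XS: N_h·S_h = 2850·2.1 = 5985.00
  stratum S: N_h·S_h = 3000·8.2 = 24600.00
  stratum M: N_h·S_h = 550·21.3 = 11715.00
  stratum L: N_h·S_h = 700·21.6 = 15120.00
Σ N_h S_h = 57420.00
n for stratum S = 441·24600.00/57420.00 = 188.934 → 189

189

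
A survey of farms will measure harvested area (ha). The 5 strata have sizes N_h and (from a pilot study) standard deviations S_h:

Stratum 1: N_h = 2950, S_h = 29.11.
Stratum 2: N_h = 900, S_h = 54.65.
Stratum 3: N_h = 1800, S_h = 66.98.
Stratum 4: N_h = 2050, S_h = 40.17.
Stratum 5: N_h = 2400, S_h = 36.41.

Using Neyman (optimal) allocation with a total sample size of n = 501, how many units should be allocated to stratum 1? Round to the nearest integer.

Neyman allocation: n_h = n · N_h S_h / Σ N_i S_i, with n = 501.
  stratum 1: N_h·S_h = 2950·29.11 = 85874.50
  stratum 2: N_h·S_h = 900·54.65 = 49185.00
  stratum 3: N_h·S_h = 1800·66.98 = 120564.00
  stratum 4: N_h·S_h = 2050·40.17 = 82348.50
  stratum 5: N_h·S_h = 2400·36.41 = 87384.00
Σ N_h S_h = 425356.00
n for stratum 1 = 501·85874.50/425356.00 = 101.146 → 101

101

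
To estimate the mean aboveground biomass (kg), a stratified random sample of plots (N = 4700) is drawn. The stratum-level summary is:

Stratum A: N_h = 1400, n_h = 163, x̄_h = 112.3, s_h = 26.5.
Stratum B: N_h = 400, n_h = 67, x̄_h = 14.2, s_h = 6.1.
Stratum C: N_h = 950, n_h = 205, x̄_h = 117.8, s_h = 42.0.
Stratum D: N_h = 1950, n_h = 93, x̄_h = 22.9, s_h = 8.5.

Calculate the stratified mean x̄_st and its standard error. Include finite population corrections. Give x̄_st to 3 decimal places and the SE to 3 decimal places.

x̄_st ≈ 67.971, SE ≈ 0.863

x̄_st = Σ W_h x̄_h = (1400·112.3 + 400·14.2 + 950·117.8 + 1950·22.9)/4700 = 67.97128
V̂(x̄_st) = Σ W_h² (1 − n_h/N_h) s_h²/n_h, with W_h = N_h/N and N = 4700:
  stratum A: (1400/4700)²·(1 − 163/1400)·26.5²/163 = 0.337758
  stratum B: (400/4700)²·(1 − 67/400)·6.1²/67 = 0.00334883
  stratum C: (950/4700)²·(1 − 205/950)·42.0²/205 = 0.275695
  stratum D: (1950/4700)²·(1 − 93/1950)·8.5²/93 = 0.127352
V̂(x̄_st) = 0.744154
SE(x̄_st) = √0.744154 = 0.862644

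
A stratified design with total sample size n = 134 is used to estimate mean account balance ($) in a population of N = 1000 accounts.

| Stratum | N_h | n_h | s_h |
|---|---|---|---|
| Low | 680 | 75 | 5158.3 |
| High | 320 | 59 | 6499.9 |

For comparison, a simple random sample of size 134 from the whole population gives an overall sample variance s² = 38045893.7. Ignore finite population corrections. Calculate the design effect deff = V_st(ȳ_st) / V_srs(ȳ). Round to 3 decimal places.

deff ≈ 0.836

V̂(ȳ_st) = Σ W_h² s_h²/n_h, with W_h = N_h/N and N = 1000:
  stratum Low: (680/1000)²·5158.3²/75 = 164048
  stratum High: (320/1000)²·6499.9²/59 = 73326.6
V_st = 237374
V_srs = s²/n = 38045893.7/134 = 283925
deff = V_st / V_srs = 237374/283925 = 0.8360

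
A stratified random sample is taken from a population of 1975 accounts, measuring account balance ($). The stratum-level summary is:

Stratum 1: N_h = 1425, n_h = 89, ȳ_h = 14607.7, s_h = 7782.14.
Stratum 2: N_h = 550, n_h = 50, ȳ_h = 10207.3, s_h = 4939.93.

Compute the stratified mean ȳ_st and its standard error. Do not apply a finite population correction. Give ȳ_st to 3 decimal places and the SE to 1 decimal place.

ȳ_st ≈ 13382.272, SE ≈ 626.2

ȳ_st = Σ W_h ȳ_h = (1425·14607.7 + 550·10207.3)/1975 = 13382.27215
V̂(ȳ_st) = Σ W_h² s_h²/n_h, with W_h = N_h/N and N = 1975:
  stratum 1: (1425/1975)²·7782.14²/89 = 354245
  stratum 2: (550/1975)²·4939.93²/50 = 37849.7
V̂(ȳ_st) = 392095
SE(ȳ_st) = √392095 = 626.175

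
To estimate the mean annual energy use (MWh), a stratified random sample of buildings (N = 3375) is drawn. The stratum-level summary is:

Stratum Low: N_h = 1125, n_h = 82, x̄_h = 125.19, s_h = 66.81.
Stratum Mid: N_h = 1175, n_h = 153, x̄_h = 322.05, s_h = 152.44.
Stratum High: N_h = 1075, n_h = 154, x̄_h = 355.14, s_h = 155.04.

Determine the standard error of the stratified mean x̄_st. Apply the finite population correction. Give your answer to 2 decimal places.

SE(x̄_st) ≈ 5.93

V̂(x̄_st) = Σ W_h² (1 − n_h/N_h) s_h²/n_h, with W_h = N_h/N and N = 3375:
  stratum Low: (1125/3375)²·(1 − 82/1125)·66.81²/82 = 5.60736
  stratum Mid: (1175/3375)²·(1 − 153/1175)·152.44²/153 = 16.0121
  stratum High: (1075/3375)²·(1 − 154/1075)·155.04²/154 = 13.5671
V̂(x̄_st) = 35.1865
SE(x̄_st) = √35.1865 = 5.93182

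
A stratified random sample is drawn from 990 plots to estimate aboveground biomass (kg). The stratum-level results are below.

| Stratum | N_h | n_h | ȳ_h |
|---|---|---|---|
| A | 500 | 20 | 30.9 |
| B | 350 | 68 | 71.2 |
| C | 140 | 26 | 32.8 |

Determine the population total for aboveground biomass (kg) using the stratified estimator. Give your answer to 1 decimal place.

τ̂_st ≈ 44962.0

τ̂_st = Σ N_h ȳ_h = 500·30.9 + 350·71.2 + 140·32.8 = 44962.0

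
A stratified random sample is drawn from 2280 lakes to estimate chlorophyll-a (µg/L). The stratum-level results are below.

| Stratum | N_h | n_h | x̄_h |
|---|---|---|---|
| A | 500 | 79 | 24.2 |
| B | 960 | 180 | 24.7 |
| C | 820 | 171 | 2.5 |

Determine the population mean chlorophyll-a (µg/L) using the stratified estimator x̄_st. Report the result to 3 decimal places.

N = Σ N_h = 2280. Stratum weights W_h = N_h/N.
x̄_st = (500·24.2 + 960·24.7 + 820·2.5) / 2280 = 16.60614

x̄_st ≈ 16.606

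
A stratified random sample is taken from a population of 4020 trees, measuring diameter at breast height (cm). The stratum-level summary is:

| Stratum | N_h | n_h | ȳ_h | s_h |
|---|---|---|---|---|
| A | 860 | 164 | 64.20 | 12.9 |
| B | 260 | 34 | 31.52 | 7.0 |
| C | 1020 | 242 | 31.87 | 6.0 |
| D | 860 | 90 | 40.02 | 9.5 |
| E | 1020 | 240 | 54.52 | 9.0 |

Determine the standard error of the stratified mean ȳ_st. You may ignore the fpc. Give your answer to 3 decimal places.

SE(ȳ_st) ≈ 0.360

V̂(ȳ_st) = Σ W_h² s_h²/n_h, with W_h = N_h/N and N = 4020:
  stratum A: (860/4020)²·12.9²/164 = 0.0464387
  stratum B: (260/4020)²·7.0²/34 = 0.00602853
  stratum C: (1020/4020)²·6.0²/242 = 0.00957713
  stratum D: (860/4020)²·9.5²/90 = 0.0458933
  stratum E: (1020/4020)²·9.0²/240 = 0.0217281
V̂(ȳ_st) = 0.129666
SE(ȳ_st) = √0.129666 = 0.360091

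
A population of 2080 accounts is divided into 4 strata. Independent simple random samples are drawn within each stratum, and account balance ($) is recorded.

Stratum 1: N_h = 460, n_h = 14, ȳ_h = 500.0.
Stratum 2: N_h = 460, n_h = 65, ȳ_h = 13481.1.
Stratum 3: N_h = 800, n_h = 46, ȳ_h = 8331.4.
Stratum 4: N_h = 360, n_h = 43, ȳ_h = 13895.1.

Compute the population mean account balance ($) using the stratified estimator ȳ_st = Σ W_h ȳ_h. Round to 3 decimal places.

ȳ_st ≈ 8701.280

N = Σ N_h = 2080. Stratum weights W_h = N_h/N.
ȳ_st = (460·500.0 + 460·13481.1 + 800·8331.4 + 360·13895.1) / 2080 = 8701.27981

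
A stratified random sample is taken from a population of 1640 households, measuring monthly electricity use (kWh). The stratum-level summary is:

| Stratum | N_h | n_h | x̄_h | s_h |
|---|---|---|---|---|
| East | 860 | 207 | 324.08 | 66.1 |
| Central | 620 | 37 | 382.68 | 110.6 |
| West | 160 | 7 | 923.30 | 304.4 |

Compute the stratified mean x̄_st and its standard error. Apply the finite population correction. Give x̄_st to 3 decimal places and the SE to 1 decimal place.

x̄_st ≈ 404.694, SE ≈ 13.0

x̄_st = Σ W_h x̄_h = (860·324.08 + 620·382.68 + 160·923.30)/1640 = 404.69415
V̂(x̄_st) = Σ W_h² (1 − n_h/N_h) s_h²/n_h, with W_h = N_h/N and N = 1640:
  stratum East: (860/1640)²·(1 − 207/860)·66.1²/207 = 4.40714
  stratum Central: (620/1640)²·(1 − 37/620)·110.6²/37 = 44.4305
  stratum West: (160/1640)²·(1 − 7/160)·304.4²/7 = 120.48
V̂(x̄_st) = 169.318
SE(x̄_st) = √169.318 = 13.0122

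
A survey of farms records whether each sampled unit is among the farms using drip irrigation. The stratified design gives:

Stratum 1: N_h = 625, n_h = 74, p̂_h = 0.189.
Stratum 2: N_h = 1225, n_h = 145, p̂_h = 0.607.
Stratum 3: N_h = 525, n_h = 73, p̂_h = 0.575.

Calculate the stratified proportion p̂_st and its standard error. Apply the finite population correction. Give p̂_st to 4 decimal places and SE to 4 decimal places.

p̂_st ≈ 0.4899, SE ≈ 0.0257

N = 2375; stratum weights W_h = N_h/N.
p̂_st = Σ W_h p̂_h = (625·0.189 + 1225·0.607 + 525·0.575)/2375 = 0.48993
V̂(p̂_st) = Σ W_h² (1 − n_h/N_h) p̂_h(1−p̂_h)/(n_h−1):
  stratum 1: (625/2375)²·(1 − 74/625)·0.189·0.811/73 = 0.000128193
  stratum 2: (1225/2375)²·(1 − 145/1225)·0.607·0.393/144 = 0.000388554
  stratum 3: (525/2375)²·(1 − 73/525)·0.575·0.425/72 = 0.000142789
V̂(p̂_st) = 0.000659536; SE = √V̂ = 0.0256814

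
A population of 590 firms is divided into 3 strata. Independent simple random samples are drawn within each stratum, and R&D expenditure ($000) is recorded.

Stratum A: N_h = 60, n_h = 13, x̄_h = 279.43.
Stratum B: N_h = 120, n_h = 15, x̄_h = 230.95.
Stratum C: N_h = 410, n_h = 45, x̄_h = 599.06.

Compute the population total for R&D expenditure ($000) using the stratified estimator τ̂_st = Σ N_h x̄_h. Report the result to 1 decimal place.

τ̂_st ≈ 290094.4

τ̂_st = Σ N_h x̄_h = 60·279.43 + 120·230.95 + 410·599.06 = 290094.4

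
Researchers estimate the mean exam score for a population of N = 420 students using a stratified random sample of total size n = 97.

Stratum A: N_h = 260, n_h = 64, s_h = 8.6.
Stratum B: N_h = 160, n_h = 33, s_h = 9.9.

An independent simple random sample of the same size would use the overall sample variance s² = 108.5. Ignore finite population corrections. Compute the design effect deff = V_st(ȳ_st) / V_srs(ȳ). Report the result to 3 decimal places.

deff ≈ 0.781

V̂(ȳ_st) = Σ W_h² s_h²/n_h, with W_h = N_h/N and N = 420:
  stratum A: (260/420)²·8.6²/64 = 0.442859
  stratum B: (160/420)²·9.9²/33 = 0.43102
V_st = 0.873879
V_srs = s²/n = 108.5/97 = 1.11856
deff = V_st / V_srs = 0.873879/1.11856 = 0.7813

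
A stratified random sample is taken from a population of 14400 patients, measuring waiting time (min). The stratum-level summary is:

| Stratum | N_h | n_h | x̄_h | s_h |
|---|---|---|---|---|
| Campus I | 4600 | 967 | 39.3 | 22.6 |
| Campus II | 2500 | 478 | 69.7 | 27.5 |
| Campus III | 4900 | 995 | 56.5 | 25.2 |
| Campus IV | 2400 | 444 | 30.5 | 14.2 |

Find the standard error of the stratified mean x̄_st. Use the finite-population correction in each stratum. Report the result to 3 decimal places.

SE(x̄_st) ≈ 0.388

V̂(x̄_st) = Σ W_h² (1 − n_h/N_h) s_h²/n_h, with W_h = N_h/N and N = 14400:
  stratum Campus I: (4600/14400)²·(1 − 967/4600)·22.6²/967 = 0.0425685
  stratum Campus II: (2500/14400)²·(1 − 478/2500)·27.5²/478 = 0.0385686
  stratum Campus III: (4900/14400)²·(1 − 995/4900)·25.2²/995 = 0.0588939
  stratum Campus IV: (2400/14400)²·(1 − 444/2400)·14.2²/444 = 0.0102813
V̂(x̄_st) = 0.150312
SE(x̄_st) = √0.150312 = 0.387701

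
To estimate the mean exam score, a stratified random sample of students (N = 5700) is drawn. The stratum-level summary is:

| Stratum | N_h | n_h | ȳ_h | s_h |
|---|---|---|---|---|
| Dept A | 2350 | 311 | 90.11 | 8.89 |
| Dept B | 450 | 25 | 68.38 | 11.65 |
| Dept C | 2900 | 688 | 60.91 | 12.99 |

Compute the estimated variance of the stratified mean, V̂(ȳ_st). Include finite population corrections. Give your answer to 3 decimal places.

V̂(ȳ_st) ≈ 0.118

V̂(ȳ_st) = Σ W_h² (1 − n_h/N_h) s_h²/n_h, with W_h = N_h/N and N = 5700:
  stratum Dept A: (2350/5700)²·(1 − 311/2350)·8.89²/311 = 0.0374782
  stratum Dept B: (450/5700)²·(1 − 25/450)·11.65²/25 = 0.0319568
  stratum Dept C: (2900/5700)²·(1 − 688/2900)·12.99²/688 = 0.0484243
V̂(ȳ_st) = 0.117859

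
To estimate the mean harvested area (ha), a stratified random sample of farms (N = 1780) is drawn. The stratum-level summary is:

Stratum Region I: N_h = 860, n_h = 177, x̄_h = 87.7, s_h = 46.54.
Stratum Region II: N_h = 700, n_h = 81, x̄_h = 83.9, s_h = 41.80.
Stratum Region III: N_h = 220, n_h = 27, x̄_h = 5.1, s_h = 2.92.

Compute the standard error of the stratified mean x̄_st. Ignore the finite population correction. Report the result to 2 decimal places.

V̂(x̄_st) = Σ W_h² s_h²/n_h, with W_h = N_h/N and N = 1780:
  stratum Region I: (860/1780)²·46.54²/177 = 2.85651
  stratum Region II: (700/1780)²·41.80²/81 = 3.33598
  stratum Region III: (220/1780)²·2.92²/27 = 0.004824
V̂(x̄_st) = 6.19732
SE(x̄_st) = √6.19732 = 2.48944

SE(x̄_st) ≈ 2.49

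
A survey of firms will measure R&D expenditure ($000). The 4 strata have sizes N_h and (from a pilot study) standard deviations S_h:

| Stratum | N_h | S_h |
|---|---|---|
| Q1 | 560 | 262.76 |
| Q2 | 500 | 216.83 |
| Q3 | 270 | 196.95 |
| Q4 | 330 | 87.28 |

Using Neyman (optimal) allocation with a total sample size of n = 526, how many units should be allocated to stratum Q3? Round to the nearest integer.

83

Neyman allocation: n_h = n · N_h S_h / Σ N_i S_i, with n = 526.
  stratum Q1: N_h·S_h = 560·262.76 = 147145.60
  stratum Q2: N_h·S_h = 500·216.83 = 108415.00
  stratum Q3: N_h·S_h = 270·196.95 = 53176.50
  stratum Q4: N_h·S_h = 330·87.28 = 28802.40
Σ N_h S_h = 337539.50
n for stratum Q3 = 526·53176.50/337539.50 = 82.867 → 83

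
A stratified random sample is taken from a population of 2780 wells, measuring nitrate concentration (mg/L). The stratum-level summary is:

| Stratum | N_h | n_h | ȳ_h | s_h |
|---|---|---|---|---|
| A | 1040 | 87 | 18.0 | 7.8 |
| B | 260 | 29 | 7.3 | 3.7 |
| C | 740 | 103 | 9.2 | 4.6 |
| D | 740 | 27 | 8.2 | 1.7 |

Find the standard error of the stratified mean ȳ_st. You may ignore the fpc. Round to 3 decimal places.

SE(ȳ_st) ≈ 0.352

V̂(ȳ_st) = Σ W_h² s_h²/n_h, with W_h = N_h/N and N = 2780:
  stratum A: (1040/2780)²·7.8²/87 = 0.0978694
  stratum B: (260/2780)²·3.7²/29 = 0.00412917
  stratum C: (740/2780)²·4.6²/103 = 0.0145563
  stratum D: (740/2780)²·1.7²/27 = 0.00758417
V̂(ȳ_st) = 0.124139
SE(ȳ_st) = √0.124139 = 0.352334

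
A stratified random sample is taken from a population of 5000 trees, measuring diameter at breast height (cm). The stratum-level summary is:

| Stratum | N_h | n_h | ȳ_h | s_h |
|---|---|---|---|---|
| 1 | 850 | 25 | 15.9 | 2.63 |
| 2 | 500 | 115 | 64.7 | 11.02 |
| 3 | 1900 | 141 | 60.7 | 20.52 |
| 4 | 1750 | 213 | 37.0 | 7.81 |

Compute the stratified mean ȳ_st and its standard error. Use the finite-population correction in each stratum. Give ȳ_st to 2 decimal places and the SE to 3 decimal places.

ȳ_st ≈ 45.19, SE ≈ 0.668

ȳ_st = Σ W_h ȳ_h = (850·15.9 + 500·64.7 + 1900·60.7 + 1750·37.0)/5000 = 45.18900
V̂(ȳ_st) = Σ W_h² (1 − n_h/N_h) s_h²/n_h, with W_h = N_h/N and N = 5000:
  stratum 1: (850/5000)²·(1 − 25/850)·2.63²/25 = 0.00776076
  stratum 2: (500/5000)²·(1 − 115/500)·11.02²/115 = 0.00813123
  stratum 3: (1900/5000)²·(1 − 141/1900)·20.52²/141 = 0.399223
  stratum 4: (1750/5000)²·(1 − 213/1750)·7.81²/213 = 0.0308102
V̂(ȳ_st) = 0.445925
SE(ȳ_st) = √0.445925 = 0.667776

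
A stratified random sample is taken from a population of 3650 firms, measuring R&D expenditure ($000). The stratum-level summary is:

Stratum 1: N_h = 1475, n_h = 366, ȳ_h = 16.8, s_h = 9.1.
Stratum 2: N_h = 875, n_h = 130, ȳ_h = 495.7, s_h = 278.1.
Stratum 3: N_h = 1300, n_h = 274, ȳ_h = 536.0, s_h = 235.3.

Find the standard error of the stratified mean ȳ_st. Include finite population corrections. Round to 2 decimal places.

SE(ȳ_st) ≈ 7.03

V̂(ȳ_st) = Σ W_h² (1 − n_h/N_h) s_h²/n_h, with W_h = N_h/N and N = 3650:
  stratum 1: (1475/3650)²·(1 − 366/1475)·9.1²/366 = 0.0277805
  stratum 2: (875/3650)²·(1 − 130/875)·278.1²/130 = 29.1097
  stratum 3: (1300/3650)²·(1 − 274/1300)·235.3²/274 = 20.2301
V̂(ȳ_st) = 49.3676
SE(ȳ_st) = √49.3676 = 7.02621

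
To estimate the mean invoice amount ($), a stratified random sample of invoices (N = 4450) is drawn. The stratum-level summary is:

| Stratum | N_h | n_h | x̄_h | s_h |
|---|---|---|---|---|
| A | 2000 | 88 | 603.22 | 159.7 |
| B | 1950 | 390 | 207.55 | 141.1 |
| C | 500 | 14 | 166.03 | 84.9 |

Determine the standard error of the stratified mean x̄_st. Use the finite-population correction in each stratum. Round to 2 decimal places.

V̂(x̄_st) = Σ W_h² (1 − n_h/N_h) s_h²/n_h, with W_h = N_h/N and N = 4450:
  stratum A: (2000/4450)²·(1 − 88/2000)·159.7²/88 = 55.9661
  stratum B: (1950/4450)²·(1 − 390/1950)·141.1²/390 = 7.84203
  stratum C: (500/4450)²·(1 − 14/500)·84.9²/14 = 6.31791
V̂(x̄_st) = 70.126
SE(x̄_st) = √70.126 = 8.37413

SE(x̄_st) ≈ 8.37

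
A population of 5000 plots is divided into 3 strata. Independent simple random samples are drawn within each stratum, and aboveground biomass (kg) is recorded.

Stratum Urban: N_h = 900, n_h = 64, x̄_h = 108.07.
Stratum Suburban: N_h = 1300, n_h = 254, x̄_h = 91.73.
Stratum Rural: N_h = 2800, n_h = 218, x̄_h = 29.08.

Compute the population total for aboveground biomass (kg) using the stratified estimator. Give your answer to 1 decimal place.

τ̂_st ≈ 297936.0

τ̂_st = Σ N_h x̄_h = 900·108.07 + 1300·91.73 + 2800·29.08 = 297936.0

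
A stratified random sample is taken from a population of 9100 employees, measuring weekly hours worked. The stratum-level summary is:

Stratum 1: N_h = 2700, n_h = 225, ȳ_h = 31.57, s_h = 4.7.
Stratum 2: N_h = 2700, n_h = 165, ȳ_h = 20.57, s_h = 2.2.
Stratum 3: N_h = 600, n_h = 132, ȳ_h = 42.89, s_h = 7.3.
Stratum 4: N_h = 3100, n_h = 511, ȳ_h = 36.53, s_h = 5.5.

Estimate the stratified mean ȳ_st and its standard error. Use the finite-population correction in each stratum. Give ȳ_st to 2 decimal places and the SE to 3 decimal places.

ȳ_st = Σ W_h ȳ_h = (2700·31.57 + 2700·20.57 + 600·42.89 + 3100·36.53)/9100 = 30.74231
V̂(ȳ_st) = Σ W_h² (1 − n_h/N_h) s_h²/n_h, with W_h = N_h/N and N = 9100:
  stratum 1: (2700/9100)²·(1 − 225/2700)·4.7²/225 = 0.00792263
  stratum 2: (2700/9100)²·(1 − 165/2700)·2.2²/165 = 0.00242449
  stratum 3: (600/9100)²·(1 − 132/600)·7.3²/132 = 0.00136895
  stratum 4: (3100/9100)²·(1 − 511/3100)·5.5²/511 = 0.0057374
V̂(ȳ_st) = 0.0174535
SE(ȳ_st) = √0.0174535 = 0.132112

ȳ_st ≈ 30.74, SE ≈ 0.132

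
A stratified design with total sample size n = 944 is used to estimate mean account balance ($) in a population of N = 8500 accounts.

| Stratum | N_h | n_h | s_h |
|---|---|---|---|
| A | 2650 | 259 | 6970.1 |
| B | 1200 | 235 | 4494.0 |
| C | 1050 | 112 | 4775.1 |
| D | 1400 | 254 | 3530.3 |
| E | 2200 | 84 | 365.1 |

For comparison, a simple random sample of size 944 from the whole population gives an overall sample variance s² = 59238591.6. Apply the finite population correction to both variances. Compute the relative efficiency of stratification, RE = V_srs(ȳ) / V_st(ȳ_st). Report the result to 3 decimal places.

V̂(ȳ_st) = Σ W_h² (1 − n_h/N_h) s_h²/n_h, with W_h = N_h/N and N = 8500:
  stratum A: (2650/8500)²·(1 − 259/2650)·6970.1²/259 = 16450
  stratum B: (1200/8500)²·(1 − 235/1200)·4494.0²/235 = 1377.43
  stratum C: (1050/8500)²·(1 − 112/1050)·4775.1²/112 = 2775.24
  stratum D: (1400/8500)²·(1 − 254/1400)·3530.3²/254 = 1089.59
  stratum E: (2200/8500)²·(1 − 84/2200)·365.1²/84 = 102.246
V_st = 21794.5
V_srs = (1 − 944/8500)·59238591.6/944 = 55783.5
Relative efficiency = V_srs / V_st = 55783.5/21794.5 = 2.5595

RE ≈ 2.560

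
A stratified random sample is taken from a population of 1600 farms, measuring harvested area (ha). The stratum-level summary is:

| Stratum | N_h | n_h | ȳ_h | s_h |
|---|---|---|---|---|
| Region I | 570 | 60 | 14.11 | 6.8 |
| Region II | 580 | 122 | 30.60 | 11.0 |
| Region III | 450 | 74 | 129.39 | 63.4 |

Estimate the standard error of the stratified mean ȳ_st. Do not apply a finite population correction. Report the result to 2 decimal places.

V̂(ȳ_st) = Σ W_h² s_h²/n_h, with W_h = N_h/N and N = 1600:
  stratum Region I: (570/1600)²·6.8²/60 = 0.0978084
  stratum Region II: (580/1600)²·11.0²/122 = 0.130329
  stratum Region III: (450/1600)²·63.4²/74 = 4.29667
V̂(ȳ_st) = 4.52481
SE(ȳ_st) = √4.52481 = 2.12716

SE(ȳ_st) ≈ 2.13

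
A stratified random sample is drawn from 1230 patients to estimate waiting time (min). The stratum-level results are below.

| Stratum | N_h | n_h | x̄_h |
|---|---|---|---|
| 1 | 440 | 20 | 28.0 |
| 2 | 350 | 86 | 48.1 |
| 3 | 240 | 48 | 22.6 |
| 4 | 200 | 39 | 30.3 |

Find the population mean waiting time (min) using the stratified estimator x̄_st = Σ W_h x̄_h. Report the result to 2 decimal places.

x̄_st ≈ 33.04

N = Σ N_h = 1230. Stratum weights W_h = N_h/N.
x̄_st = (440·28.0 + 350·48.1 + 240·22.6 + 200·30.3) / 1230 = 33.0398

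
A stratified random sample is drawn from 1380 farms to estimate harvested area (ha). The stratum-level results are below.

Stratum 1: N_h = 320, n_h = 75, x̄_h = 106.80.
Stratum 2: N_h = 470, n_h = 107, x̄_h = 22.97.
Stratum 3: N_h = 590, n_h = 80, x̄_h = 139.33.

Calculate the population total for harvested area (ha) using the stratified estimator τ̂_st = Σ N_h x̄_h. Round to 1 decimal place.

τ̂_st ≈ 127176.6

τ̂_st = Σ N_h x̄_h = 320·106.80 + 470·22.97 + 590·139.33 = 127176.6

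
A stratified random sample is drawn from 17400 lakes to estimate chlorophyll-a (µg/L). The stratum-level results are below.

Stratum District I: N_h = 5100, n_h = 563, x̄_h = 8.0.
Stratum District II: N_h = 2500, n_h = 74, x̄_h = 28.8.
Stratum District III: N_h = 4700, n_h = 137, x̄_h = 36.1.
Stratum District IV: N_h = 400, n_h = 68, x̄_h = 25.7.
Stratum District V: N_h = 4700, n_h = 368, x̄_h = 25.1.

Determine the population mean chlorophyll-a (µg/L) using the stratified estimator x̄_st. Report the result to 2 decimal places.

N = Σ N_h = 17400. Stratum weights W_h = N_h/N.
x̄_st = (5100·8.0 + 2500·28.8 + 4700·36.1 + 400·25.7 + 4700·25.1) / 17400 = 23.6046

x̄_st ≈ 23.60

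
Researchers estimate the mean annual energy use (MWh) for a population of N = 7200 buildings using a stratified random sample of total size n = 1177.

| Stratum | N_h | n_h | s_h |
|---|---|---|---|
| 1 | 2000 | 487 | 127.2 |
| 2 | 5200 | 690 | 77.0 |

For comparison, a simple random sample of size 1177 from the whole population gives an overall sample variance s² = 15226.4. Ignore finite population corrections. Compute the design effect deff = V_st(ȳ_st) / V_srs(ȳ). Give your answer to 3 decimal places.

deff ≈ 0.545

V̂(ȳ_st) = Σ W_h² s_h²/n_h, with W_h = N_h/N and N = 7200:
  stratum 1: (2000/7200)²·127.2²/487 = 2.56354
  stratum 2: (5200/7200)²·77.0²/690 = 4.48202
V_st = 7.04556
V_srs = s²/n = 15226.4/1177 = 12.9366
deff = V_st / V_srs = 7.04556/12.9366 = 0.5446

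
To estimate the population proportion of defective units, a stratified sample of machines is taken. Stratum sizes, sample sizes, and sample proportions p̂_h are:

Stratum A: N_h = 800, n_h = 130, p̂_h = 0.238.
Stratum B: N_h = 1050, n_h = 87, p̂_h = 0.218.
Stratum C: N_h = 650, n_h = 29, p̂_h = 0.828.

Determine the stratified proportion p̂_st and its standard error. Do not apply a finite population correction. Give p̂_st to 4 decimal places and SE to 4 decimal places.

p̂_st ≈ 0.3830, SE ≈ 0.0289

N = 2500; stratum weights W_h = N_h/N.
p̂_st = Σ W_h p̂_h = (800·0.238 + 1050·0.218 + 650·0.828)/2500 = 0.38300
V̂(p̂_st) = Σ W_h² p̂_h(1−p̂_h)/(n_h−1):
  stratum A: (800/2500)²·0.238·0.762/129 = 0.00014396
  stratum B: (1050/2500)²·0.218·0.782/86 = 0.000349674
  stratum C: (650/2500)²·0.828·0.172/28 = 0.000343833
V̂(p̂_st) = 0.000837467; SE = √V̂ = 0.028939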